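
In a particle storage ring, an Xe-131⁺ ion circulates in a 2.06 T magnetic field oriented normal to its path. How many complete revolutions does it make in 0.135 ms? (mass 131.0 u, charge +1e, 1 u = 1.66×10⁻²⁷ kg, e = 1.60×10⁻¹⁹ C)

T = 2πm/(qB) = 2π(2.1746×10^-25) / [(1×1.60×10^-19)(2.06)] = 4.1455×10^-6 s.
N = t/T = 1.35×10^-4 / 4.1455×10^-6 ≈ 32.57, so 32 complete revolutions.

N = 32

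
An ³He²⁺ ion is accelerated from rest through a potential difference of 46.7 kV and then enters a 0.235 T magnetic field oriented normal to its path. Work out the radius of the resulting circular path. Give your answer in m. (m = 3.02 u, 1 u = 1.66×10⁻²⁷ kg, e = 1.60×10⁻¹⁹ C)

r ≈ 0.163 m

The kinetic energy gained is K = qV = (2×1.60×10^-19)(4.67×10^4) = 1.49×10^-14 J.
v = √(2K/m) = 2.44×10^6 m/s.
r = mv/(qB) = (5.01×10^-27)(2.44×10^6) / [(2×1.60×10^-19)(0.235)] = 0.163 m.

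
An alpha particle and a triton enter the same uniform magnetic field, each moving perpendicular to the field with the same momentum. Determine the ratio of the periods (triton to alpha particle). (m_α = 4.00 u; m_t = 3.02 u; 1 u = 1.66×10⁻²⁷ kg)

ratio ≈ 1.51

T = 2πm/(qB) is independent of speed, so T₂/T₁ = (m₂/q₂)/(m₁/q₁).
T_{triton}/T_{alpha particle} = (5.01×10^-27/1e) / (6.64×10^-27/2e) = 1.51.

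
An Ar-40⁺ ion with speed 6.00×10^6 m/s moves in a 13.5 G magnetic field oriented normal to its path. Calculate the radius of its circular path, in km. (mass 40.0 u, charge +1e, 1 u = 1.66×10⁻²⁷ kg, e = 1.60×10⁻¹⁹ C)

The magnetic force provides the centripetal force: qvB = mv²/r, so r = mv/(qB).
r = (6.64×10^-26 kg)(6.00×10^6 m/s) / [(1×1.60×10^-19 C)(1.35×10^-3 T)] = 1840 m.

r ≈ 1.84 km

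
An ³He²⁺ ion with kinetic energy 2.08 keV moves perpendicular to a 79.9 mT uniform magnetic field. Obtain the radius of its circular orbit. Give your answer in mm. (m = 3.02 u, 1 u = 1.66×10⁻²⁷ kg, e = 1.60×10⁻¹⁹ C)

r ≈ 71.4 mm

Convert the energy: K = 2.08 keV = 3.33×10^-16 J.
v = √(2K/m) = √(2·3.33×10^-16/5.01×10^-27) = 3.64×10^5 m/s.
r = mv/(qB) = (5.01×10^-27)(3.64×10^5) / [(2×1.60×10^-19)(0.0799)] = 0.0714 m.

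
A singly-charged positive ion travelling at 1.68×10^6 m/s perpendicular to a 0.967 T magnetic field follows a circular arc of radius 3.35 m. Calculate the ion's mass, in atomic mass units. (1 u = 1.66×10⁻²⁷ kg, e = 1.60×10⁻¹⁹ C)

qvB = mv²/r ⇒ m = qBr/v.
m = (1×1.60×10^-19)(0.967)(3.35) / (1.68×10^6) = 3.09×10^-25 kg = 186 u.

m ≈ 186 u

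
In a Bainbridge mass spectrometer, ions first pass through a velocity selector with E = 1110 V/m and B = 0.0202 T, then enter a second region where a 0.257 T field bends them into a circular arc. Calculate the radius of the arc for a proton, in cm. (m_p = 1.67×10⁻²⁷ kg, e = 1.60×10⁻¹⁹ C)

r ≈ 0.223 cm

The selector passes v = E/B = 1110/0.0202 = 5.50×10^4 m/s.
In the deflection region, r = mv/(qB₂) = (1.67×10^-27)(5.50×10^4) / [(1×1.60×10^-19)(0.257)] = 2.23×10^-3 m.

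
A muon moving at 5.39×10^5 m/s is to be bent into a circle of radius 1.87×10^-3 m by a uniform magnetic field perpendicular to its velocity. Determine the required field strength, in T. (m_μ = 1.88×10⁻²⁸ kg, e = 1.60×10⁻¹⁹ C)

B ≈ 0.339 T

qvB = mv²/r gives B = mv/(qr).
B = (1.88×10^-28)(5.39×10^5) / [(1×1.60×10^-19)(1.87×10^-3)] = 0.339 T.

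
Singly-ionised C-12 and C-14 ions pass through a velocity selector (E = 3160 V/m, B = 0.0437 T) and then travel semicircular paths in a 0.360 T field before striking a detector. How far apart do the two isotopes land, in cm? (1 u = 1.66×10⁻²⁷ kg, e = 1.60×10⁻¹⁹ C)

Both emerge at v = E/B₁ = 7.23×10^4 m/s.
r = mv/(qB₂), so r₁ = 0.02501 m and r₂ = 0.02918 m, giving Δr = 4.17×10^-3 m.
After a semicircle each ion lands a diameter 2r from the entry slit, so the separation is 2Δr = 8.34×10^-3 m.

Δd ≈ 0.834 cm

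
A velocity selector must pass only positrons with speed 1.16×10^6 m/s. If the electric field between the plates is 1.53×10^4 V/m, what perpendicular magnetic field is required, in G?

qE = qvB ⇒ B = E/v = (1.53×10^4) / (1.16×10^6) = 0.0132 T.

B ≈ 132 G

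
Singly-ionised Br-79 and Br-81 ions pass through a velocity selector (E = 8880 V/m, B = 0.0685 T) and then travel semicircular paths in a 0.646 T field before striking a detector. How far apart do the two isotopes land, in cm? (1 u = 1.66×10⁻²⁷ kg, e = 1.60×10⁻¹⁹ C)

Both emerge at v = E/B₁ = 1.30×10^5 m/s.
r = mv/(qB₂), so r₁ = 0.16448 m and r₂ = 0.16864 m, giving Δr = 4.16×10^-3 m.
After a semicircle each ion lands a diameter 2r from the entry slit, so the separation is 2Δr = 8.33×10^-3 m.

Δd ≈ 0.833 cm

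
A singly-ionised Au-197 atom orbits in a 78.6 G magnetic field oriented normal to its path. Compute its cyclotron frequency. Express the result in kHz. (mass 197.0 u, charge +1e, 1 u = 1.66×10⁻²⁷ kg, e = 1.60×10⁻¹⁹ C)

f = qB/(2πm) = (1×1.60×10^-19)(7.86×10^-3) / [2π(3.27×10^-25)] = 612 Hz.

f ≈ 0.612 kHz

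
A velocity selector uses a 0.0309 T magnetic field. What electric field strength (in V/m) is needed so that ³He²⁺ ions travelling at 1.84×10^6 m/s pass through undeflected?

qE = qvB ⇒ E = vB = (1.84×10^6)(0.0309) = 5.69×10^4 V/m.

E ≈ 5.69×10^4 V/m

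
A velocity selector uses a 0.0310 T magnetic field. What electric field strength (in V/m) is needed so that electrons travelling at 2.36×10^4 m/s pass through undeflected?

E ≈ 732 V/m

qE = qvB ⇒ E = vB = (2.36×10^4)(0.0310) = 732 V/m.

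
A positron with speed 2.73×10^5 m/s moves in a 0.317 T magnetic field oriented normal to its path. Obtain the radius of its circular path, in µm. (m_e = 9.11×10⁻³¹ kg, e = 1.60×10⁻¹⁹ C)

r ≈ 4.90 µm

The magnetic force provides the centripetal force: qvB = mv²/r, so r = mv/(qB).
r = (9.11×10^-31 kg)(2.73×10^5 m/s) / [(1×1.60×10^-19 C)(0.317 T)] = 4.90×10^-6 m.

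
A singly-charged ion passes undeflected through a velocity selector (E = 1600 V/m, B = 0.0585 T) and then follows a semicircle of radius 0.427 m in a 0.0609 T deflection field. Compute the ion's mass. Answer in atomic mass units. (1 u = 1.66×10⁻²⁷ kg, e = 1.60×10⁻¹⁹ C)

m ≈ 91.6 u

v = E/B₁ = 2.74×10^4 m/s.
From r = mv/(qB₂), m = qB₂r/v = (1×1.60×10^-19)(0.0609)(0.427) / (2.74×10^4) = 1.52×10^-25 kg.
In atomic mass units: m = 1.52×10^-25 / 1.66×10^-27 = 91.6 u.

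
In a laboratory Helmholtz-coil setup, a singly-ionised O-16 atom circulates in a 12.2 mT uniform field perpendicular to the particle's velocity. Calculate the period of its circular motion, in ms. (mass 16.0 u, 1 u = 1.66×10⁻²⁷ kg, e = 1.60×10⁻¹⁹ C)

The cyclotron period is independent of speed: T = 2πm/(qB).
T = 2π(2.66×10^-26) / [(1×1.60×10^-19)(0.0122)] = 8.55×10^-5 s.

T ≈ 0.0855 ms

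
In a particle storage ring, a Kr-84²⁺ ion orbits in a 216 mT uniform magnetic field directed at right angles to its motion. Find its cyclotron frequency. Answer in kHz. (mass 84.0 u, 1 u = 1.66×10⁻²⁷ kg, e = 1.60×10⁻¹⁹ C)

f = qB/(2πm) = (2×1.60×10^-19)(0.216) / [2π(1.39×10^-25)] = 7.89×10^4 Hz.

f ≈ 78.9 kHz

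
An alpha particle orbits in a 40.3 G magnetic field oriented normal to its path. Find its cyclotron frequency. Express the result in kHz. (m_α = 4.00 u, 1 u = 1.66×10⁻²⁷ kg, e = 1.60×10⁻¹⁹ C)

f ≈ 30.9 kHz

f = qB/(2πm) = (2×1.60×10^-19)(4.03×10^-3) / [2π(6.64×10^-27)] = 3.09×10^4 Hz.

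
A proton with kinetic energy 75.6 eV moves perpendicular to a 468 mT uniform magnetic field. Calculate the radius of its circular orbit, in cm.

r ≈ 0.268 cm

Convert the energy: K = 75.6 eV = 1.21×10^-17 J.
v = √(2K/m) = √(2·1.21×10^-17/1.67×10^-27) = 1.20×10^5 m/s.
r = mv/(qB) = (1.67×10^-27)(1.20×10^5) / [(1×1.60×10^-19)(0.468)] = 2.68×10^-3 m.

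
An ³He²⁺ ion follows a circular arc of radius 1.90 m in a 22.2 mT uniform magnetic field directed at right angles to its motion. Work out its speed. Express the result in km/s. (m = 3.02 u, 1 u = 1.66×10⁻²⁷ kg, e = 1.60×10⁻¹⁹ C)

From qvB = mv²/r, v = qBr/m.
v = (2×1.60×10^-19)(0.0222)(1.90) / (5.01×10^-27) = 2.69×10^6 m/s.

v ≈ 2690 km/s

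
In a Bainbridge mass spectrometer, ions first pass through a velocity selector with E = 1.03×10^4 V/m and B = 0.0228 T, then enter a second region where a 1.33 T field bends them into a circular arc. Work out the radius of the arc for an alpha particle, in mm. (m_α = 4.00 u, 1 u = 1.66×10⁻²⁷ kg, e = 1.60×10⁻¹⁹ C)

The selector passes v = E/B = 1.03×10^4/0.0228 = 4.52×10^5 m/s.
In the deflection region, r = mv/(qB₂) = (6.64×10^-27)(4.52×10^5) / [(2×1.60×10^-19)(1.33)] = 7.05×10^-3 m.

r ≈ 7.05 mm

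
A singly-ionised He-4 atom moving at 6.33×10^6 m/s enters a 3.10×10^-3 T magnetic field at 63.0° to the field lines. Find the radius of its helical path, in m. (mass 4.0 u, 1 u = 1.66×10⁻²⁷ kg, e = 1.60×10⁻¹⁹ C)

Only the perpendicular component v⊥ = v sin63.0° = 5.64×10^6 m/s is bent by the field.
r = m v⊥ /(qB) = (6.64×10^-27)(5.64×10^6) / [(1×1.60×10^-19)(3.10×10^-3)] = 75.5 m.

r ≈ 75.5 m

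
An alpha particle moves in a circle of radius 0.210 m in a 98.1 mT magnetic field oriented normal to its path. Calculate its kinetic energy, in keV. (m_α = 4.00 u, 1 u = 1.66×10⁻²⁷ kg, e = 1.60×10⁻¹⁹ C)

v = qBr/m = (2×1.60×10^-19)(0.0981)(0.210) / (6.64×10^-27) = 9.93×10^5 m/s.
K = ½mv² = 0.5·(6.64×10^-27)·(9.93×10^5)² = 3.27×10^-15 J = 20.5 keV.

K ≈ 20.5 keV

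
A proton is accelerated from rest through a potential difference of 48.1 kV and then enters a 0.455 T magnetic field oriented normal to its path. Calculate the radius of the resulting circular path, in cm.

The kinetic energy gained is K = qV = (1×1.60×10^-19)(4.81×10^4) = 7.70×10^-15 J.
v = √(2K/m) = 3.04×10^6 m/s.
r = mv/(qB) = (1.67×10^-27)(3.04×10^6) / [(1×1.60×10^-19)(0.455)] = 0.0696 m.

r ≈ 6.96 cm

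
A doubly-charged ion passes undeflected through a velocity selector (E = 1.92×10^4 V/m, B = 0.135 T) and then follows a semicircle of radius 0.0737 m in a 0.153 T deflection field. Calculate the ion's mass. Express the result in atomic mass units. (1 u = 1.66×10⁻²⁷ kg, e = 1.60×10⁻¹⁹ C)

m ≈ 15.3 u

v = E/B₁ = 1.42×10^5 m/s.
From r = mv/(qB₂), m = qB₂r/v = (2×1.60×10^-19)(0.153)(0.0737) / (1.42×10^5) = 2.54×10^-26 kg.
In atomic mass units: m = 2.54×10^-26 / 1.66×10^-27 = 15.3 u.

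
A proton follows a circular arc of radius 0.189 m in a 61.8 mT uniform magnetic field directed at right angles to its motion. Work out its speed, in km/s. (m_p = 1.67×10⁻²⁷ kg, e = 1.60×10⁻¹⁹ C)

From qvB = mv²/r, v = qBr/m.
v = (1×1.60×10^-19)(0.0618)(0.189) / (1.67×10^-27) = 1.12×10^6 m/s.

v ≈ 1120 km/s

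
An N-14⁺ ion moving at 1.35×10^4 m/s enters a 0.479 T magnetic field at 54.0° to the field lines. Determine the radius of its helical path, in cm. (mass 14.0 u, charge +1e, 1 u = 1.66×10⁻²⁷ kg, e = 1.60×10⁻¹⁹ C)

Only the perpendicular component v⊥ = v sin54.0° = 1.09×10^4 m/s is bent by the field.
r = m v⊥ /(qB) = (2.32×10^-26)(1.09×10^4) / [(1×1.60×10^-19)(0.479)] = 3.31×10^-3 m.

r ≈ 0.331 cm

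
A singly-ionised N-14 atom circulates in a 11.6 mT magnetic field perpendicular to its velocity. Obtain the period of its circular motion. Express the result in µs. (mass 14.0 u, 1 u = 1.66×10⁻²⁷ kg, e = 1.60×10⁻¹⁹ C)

The cyclotron period is independent of speed: T = 2πm/(qB).
T = 2π(2.32×10^-26) / [(1×1.60×10^-19)(0.0116)] = 7.87×10^-5 s.

T ≈ 78.7 µs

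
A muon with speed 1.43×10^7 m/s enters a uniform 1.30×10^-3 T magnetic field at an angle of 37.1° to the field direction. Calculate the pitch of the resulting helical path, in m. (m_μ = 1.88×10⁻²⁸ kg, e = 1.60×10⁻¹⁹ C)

pitch ≈ 64.8 m

The velocity component along B is v∥ = v cos37.1° = 1.14×10^7 m/s.
The cyclotron period T = 2πm/(qB) = 5.68×10^-6 s is set by m, q, B alone.
Pitch = v∥·T = (1.14×10^7)(5.68×10^-6) = 64.8 m.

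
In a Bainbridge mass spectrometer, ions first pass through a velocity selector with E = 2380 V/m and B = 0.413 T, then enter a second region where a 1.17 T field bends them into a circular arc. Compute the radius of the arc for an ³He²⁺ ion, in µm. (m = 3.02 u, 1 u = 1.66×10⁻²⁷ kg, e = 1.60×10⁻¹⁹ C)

r ≈ 77.2 µm

The selector passes v = E/B = 2380/0.413 = 5760 m/s.
In the deflection region, r = mv/(qB₂) = (5.01×10^-27)(5760) / [(2×1.60×10^-19)(1.17)] = 7.72×10^-5 m.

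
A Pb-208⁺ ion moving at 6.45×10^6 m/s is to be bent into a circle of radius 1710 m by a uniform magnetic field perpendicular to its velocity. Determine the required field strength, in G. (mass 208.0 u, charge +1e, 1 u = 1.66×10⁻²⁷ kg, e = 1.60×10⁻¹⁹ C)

B ≈ 81.4 G

qvB = mv²/r gives B = mv/(qr).
B = (3.45×10^-25)(6.45×10^6) / [(1×1.60×10^-19)(1710)] = 8.14×10^-3 T.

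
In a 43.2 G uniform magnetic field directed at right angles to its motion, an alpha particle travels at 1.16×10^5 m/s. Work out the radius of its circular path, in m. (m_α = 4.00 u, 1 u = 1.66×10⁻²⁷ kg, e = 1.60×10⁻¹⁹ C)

The magnetic force provides the centripetal force: qvB = mv²/r, so r = mv/(qB).
r = (6.64×10^-27 kg)(1.16×10^5 m/s) / [(2×1.60×10^-19 C)(4.32×10^-3 T)] = 0.557 m.

r ≈ 0.557 m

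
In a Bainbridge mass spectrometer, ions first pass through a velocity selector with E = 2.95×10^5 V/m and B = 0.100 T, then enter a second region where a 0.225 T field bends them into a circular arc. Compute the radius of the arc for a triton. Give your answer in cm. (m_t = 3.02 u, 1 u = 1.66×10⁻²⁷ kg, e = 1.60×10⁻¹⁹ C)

The selector passes v = E/B = 2.95×10^5/0.100 = 2.95×10^6 m/s.
In the deflection region, r = mv/(qB₂) = (5.01×10^-27)(2.95×10^6) / [(1×1.60×10^-19)(0.225)] = 0.411 m.

r ≈ 41.1 cm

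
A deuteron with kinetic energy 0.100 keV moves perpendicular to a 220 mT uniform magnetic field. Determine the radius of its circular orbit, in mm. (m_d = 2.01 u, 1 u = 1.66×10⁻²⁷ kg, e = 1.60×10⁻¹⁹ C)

r ≈ 9.28 mm

Convert the energy: K = 0.100 keV = 1.60×10^-17 J.
v = √(2K/m) = √(2·1.60×10^-17/3.34×10^-27) = 9.79×10^4 m/s.
r = mv/(qB) = (3.34×10^-27)(9.79×10^4) / [(1×1.60×10^-19)(0.220)] = 9.28×10^-3 m.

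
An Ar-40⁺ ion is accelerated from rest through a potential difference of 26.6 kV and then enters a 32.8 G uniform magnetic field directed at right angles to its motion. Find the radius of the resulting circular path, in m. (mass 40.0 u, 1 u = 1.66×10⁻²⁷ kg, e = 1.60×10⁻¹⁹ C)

r ≈ 45.3 m

The kinetic energy gained is K = qV = (1×1.60×10^-19)(2.66×10^4) = 4.26×10^-15 J.
v = √(2K/m) = 3.58×10^5 m/s.
r = mv/(qB) = (6.64×10^-26)(3.58×10^5) / [(1×1.60×10^-19)(3.28×10^-3)] = 45.3 m.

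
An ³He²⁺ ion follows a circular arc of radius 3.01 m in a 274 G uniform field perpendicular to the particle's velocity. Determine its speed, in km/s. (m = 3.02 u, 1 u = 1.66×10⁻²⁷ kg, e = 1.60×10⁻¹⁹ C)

v ≈ 5260 km/s

From qvB = mv²/r, v = qBr/m.
v = (2×1.60×10^-19)(0.0274)(3.01) / (5.01×10^-27) = 5.26×10^6 m/s.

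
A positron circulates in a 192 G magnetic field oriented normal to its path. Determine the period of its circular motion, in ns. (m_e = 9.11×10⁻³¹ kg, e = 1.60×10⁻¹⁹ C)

T ≈ 1.86 ns

The cyclotron period is independent of speed: T = 2πm/(qB).
T = 2π(9.11×10^-31) / [(1×1.60×10^-19)(0.0192)] = 1.86×10^-9 s.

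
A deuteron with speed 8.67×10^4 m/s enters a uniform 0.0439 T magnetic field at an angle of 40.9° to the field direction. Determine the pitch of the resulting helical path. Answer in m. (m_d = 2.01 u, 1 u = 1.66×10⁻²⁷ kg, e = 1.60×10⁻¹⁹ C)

pitch ≈ 0.196 m

The velocity component along B is v∥ = v cos40.9° = 6.55×10^4 m/s.
The cyclotron period T = 2πm/(qB) = 2.98×10^-6 s is set by m, q, B alone.
Pitch = v∥·T = (6.55×10^4)(2.98×10^-6) = 0.196 m.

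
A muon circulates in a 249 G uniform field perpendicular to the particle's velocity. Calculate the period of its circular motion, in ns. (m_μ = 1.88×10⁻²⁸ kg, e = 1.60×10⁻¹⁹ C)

T ≈ 296 ns

The cyclotron period is independent of speed: T = 2πm/(qB).
T = 2π(1.88×10^-28) / [(1×1.60×10^-19)(0.0249)] = 2.96×10^-7 s.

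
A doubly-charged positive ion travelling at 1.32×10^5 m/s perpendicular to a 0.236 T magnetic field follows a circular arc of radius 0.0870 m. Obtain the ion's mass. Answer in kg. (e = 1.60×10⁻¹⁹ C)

m ≈ 4.98×10^-26 kg

qvB = mv²/r ⇒ m = qBr/v.
m = (2×1.60×10^-19)(0.236)(0.0870) / (1.32×10^5) = 4.98×10^-26 kg.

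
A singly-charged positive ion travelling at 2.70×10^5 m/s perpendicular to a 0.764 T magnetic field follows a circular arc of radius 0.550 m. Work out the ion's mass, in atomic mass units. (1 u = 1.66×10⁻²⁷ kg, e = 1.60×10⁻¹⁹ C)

m ≈ 150 u

qvB = mv²/r ⇒ m = qBr/v.
m = (1×1.60×10^-19)(0.764)(0.550) / (2.70×10^5) = 2.49×10^-25 kg = 150 u.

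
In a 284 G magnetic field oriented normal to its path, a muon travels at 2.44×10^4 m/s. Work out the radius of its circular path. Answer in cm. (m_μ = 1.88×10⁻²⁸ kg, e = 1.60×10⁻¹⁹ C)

The magnetic force provides the centripetal force: qvB = mv²/r, so r = mv/(qB).
r = (1.88×10^-28 kg)(2.44×10^4 m/s) / [(1×1.60×10^-19 C)(0.0284 T)] = 1.01×10^-3 m.

r ≈ 0.101 cm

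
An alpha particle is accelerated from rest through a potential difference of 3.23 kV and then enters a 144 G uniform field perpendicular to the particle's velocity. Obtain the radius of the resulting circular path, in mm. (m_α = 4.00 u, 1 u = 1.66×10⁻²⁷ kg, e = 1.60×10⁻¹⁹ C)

The kinetic energy gained is K = qV = (2×1.60×10^-19)(3230) = 1.03×10^-15 J.
v = √(2K/m) = 5.58×10^5 m/s.
r = mv/(qB) = (6.64×10^-27)(5.58×10^5) / [(2×1.60×10^-19)(0.0144)] = 0.804 m.

r ≈ 804 mm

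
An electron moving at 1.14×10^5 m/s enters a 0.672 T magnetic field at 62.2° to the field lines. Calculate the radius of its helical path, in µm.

r ≈ 0.854 µm

Only the perpendicular component v⊥ = v sin62.2° = 1.01×10^5 m/s is bent by the field.
r = m v⊥ /(qB) = (9.11×10^-31)(1.01×10^5) / [(1×1.60×10^-19)(0.672)] = 8.54×10^-7 m.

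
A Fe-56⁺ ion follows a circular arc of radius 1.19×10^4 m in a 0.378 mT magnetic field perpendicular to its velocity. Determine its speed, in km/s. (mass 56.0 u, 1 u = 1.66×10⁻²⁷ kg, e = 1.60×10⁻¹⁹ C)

v ≈ 7740 km/s

From qvB = mv²/r, v = qBr/m.
v = (1×1.60×10^-19)(3.78×10^-4)(1.19×10^4) / (9.30×10^-26) = 7.74×10^6 m/s.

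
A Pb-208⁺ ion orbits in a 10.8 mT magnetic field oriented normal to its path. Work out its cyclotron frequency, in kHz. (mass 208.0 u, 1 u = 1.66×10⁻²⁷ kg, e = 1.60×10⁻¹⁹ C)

f ≈ 0.797 kHz

f = qB/(2πm) = (1×1.60×10^-19)(0.0108) / [2π(3.45×10^-25)] = 797 Hz.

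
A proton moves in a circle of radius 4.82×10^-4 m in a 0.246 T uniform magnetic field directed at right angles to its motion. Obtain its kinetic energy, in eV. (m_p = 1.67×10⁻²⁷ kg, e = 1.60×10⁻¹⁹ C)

K ≈ 0.674 eV

v = qBr/m = (1×1.60×10^-19)(0.246)(4.82×10^-4) / (1.67×10^-27) = 1.14×10^4 m/s.
K = ½mv² = 0.5·(1.67×10^-27)·(1.14×10^4)² = 1.08×10^-19 J = 0.674 eV.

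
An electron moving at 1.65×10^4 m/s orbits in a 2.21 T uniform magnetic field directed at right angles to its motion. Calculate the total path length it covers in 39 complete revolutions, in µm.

L ≈ 10.4 µm

r = mv/(qB) = 4.25×10^-8 m, so one revolution covers 2πr = 2.67×10^-7 m.
In 39 revolutions: L = 39·2πr = 1.04×10^-5 m.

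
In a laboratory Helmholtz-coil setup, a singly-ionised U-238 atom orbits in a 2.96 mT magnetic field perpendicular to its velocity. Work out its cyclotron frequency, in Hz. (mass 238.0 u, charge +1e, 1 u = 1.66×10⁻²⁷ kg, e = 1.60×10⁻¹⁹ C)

f = qB/(2πm) = (1×1.60×10^-19)(2.96×10^-3) / [2π(3.95×10^-25)] = 191 Hz.

f ≈ 191 Hz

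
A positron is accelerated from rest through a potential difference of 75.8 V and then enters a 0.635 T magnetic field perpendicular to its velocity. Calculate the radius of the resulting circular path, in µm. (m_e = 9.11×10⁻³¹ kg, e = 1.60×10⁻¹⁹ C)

r ≈ 46.3 µm

The kinetic energy gained is K = qV = (1×1.60×10^-19)(75.8) = 1.21×10^-17 J.
v = √(2K/m) = 5.16×10^6 m/s.
r = mv/(qB) = (9.11×10^-31)(5.16×10^6) / [(1×1.60×10^-19)(0.635)] = 4.63×10^-5 m.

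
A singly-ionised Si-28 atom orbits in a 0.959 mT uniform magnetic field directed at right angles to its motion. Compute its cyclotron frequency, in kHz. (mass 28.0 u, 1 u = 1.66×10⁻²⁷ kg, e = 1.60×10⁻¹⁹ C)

f = qB/(2πm) = (1×1.60×10^-19)(9.59×10^-4) / [2π(4.65×10^-26)] = 525 Hz.

f ≈ 0.525 kHz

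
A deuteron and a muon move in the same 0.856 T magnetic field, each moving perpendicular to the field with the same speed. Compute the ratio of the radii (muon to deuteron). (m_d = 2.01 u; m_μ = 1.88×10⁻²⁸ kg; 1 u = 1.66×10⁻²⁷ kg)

ratio ≈ 0.0563

r = mv/(qB) ⇒ at equal v, r ∝ m/q.
r_{muon}/r_{deuteron} = 0.0563.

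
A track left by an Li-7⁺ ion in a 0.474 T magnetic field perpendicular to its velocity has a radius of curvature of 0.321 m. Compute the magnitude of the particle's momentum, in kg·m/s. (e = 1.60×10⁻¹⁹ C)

p ≈ 2.43×10^-20 kg·m/s

Since qvB = mv²/r, the momentum p = mv = qBr.
p = (1×1.60×10^-19)(0.474)(0.321) = 2.43×10^-20 kg·m/s.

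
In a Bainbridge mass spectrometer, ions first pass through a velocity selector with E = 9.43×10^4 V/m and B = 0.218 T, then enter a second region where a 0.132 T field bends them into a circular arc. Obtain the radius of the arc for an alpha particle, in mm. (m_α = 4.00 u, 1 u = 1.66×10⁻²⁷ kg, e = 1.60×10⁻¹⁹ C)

The selector passes v = E/B = 9.43×10^4/0.218 = 4.33×10^5 m/s.
In the deflection region, r = mv/(qB₂) = (6.64×10^-27)(4.33×10^5) / [(2×1.60×10^-19)(0.132)] = 0.0680 m.

r ≈ 68.0 mm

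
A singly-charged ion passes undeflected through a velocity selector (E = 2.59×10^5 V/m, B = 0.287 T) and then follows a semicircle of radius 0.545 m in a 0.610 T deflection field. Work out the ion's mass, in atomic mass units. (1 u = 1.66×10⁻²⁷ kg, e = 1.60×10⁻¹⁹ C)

v = E/B₁ = 9.02×10^5 m/s.
From r = mv/(qB₂), m = qB₂r/v = (1×1.60×10^-19)(0.610)(0.545) / (9.02×10^5) = 5.89×10^-26 kg.
In atomic mass units: m = 5.89×10^-26 / 1.66×10^-27 = 35.5 u.

m ≈ 35.5 u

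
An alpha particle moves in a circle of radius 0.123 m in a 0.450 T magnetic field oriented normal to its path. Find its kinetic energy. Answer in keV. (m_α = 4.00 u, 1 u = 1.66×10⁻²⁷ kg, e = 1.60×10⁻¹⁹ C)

v = qBr/m = (2×1.60×10^-19)(0.450)(0.123) / (6.64×10^-27) = 2.67×10^6 m/s.
K = ½mv² = 0.5·(6.64×10^-27)·(2.67×10^6)² = 2.36×10^-14 J = 148 keV.

K ≈ 148 keV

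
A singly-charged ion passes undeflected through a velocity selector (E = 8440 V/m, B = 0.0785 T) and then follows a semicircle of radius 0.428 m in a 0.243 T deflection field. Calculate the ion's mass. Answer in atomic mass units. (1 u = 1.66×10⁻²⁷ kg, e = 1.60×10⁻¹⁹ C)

v = E/B₁ = 1.08×10^5 m/s.
From r = mv/(qB₂), m = qB₂r/v = (1×1.60×10^-19)(0.243)(0.428) / (1.08×10^5) = 1.55×10^-25 kg.
In atomic mass units: m = 1.55×10^-25 / 1.66×10^-27 = 93.2 u.

m ≈ 93.2 u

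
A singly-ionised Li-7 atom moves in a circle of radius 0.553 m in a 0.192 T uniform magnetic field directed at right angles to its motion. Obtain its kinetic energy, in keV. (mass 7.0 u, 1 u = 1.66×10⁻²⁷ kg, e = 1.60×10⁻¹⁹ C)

K ≈ 77.6 keV

v = qBr/m = (1×1.60×10^-19)(0.192)(0.553) / (1.16×10^-26) = 1.46×10^6 m/s.
K = ½mv² = 0.5·(1.16×10^-26)·(1.46×10^6)² = 1.24×10^-14 J = 77.6 keV.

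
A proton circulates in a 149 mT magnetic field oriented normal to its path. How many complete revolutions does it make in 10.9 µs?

T = 2πm/(qB) = 2π(1.67×10^-27) / [(1×1.60×10^-19)(0.149)] = 4.4014×10^-7 s.
N = t/T = 1.09×10^-5 / 4.4014×10^-7 ≈ 24.76, so 24 complete revolutions.

N = 24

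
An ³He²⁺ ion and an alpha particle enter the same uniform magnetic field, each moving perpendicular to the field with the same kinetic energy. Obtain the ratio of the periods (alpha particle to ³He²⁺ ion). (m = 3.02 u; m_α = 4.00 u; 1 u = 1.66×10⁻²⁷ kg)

ratio ≈ 1.32

T = 2πm/(qB) is independent of speed, so T₂/T₁ = (m₂/q₂)/(m₁/q₁).
T_{alpha particle}/T_{³He²⁺ ion} = (6.64×10^-27/2e) / (5.01×10^-27/2e) = 1.32.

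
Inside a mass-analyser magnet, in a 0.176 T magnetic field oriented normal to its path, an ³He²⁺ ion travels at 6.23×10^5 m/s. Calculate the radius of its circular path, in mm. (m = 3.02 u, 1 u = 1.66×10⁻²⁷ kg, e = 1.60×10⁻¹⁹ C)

r ≈ 55.5 mm

The magnetic force provides the centripetal force: qvB = mv²/r, so r = mv/(qB).
r = (5.01×10^-27 kg)(6.23×10^5 m/s) / [(2×1.60×10^-19 C)(0.176 T)] = 0.0555 m.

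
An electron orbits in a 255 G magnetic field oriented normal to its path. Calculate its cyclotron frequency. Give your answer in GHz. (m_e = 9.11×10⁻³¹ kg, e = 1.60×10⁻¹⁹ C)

f ≈ 0.713 GHz

f = qB/(2πm) = (1×1.60×10^-19)(0.0255) / [2π(9.11×10^-31)] = 7.13×10^8 Hz.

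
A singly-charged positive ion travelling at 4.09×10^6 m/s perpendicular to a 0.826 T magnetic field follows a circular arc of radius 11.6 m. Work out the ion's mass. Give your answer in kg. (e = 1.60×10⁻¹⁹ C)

m ≈ 3.75×10^-25 kg

qvB = mv²/r ⇒ m = qBr/v.
m = (1×1.60×10^-19)(0.826)(11.6) / (4.09×10^6) = 3.75×10^-25 kg.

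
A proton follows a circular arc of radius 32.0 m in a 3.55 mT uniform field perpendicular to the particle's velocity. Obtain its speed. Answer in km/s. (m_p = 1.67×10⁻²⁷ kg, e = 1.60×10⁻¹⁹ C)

From qvB = mv²/r, v = qBr/m.
v = (1×1.60×10^-19)(3.55×10^-3)(32.0) / (1.67×10^-27) = 1.09×10^7 m/s.

v ≈ 10900 km/s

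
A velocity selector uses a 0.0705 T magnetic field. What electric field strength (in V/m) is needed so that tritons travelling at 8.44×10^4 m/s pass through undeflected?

E ≈ 5950 V/m

qE = qvB ⇒ E = vB = (8.44×10^4)(0.0705) = 5950 V/m.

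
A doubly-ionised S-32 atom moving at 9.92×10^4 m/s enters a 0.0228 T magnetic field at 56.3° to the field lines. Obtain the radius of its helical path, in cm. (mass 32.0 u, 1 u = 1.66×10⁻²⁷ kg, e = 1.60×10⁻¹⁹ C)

Only the perpendicular component v⊥ = v sin56.3° = 8.25×10^4 m/s is bent by the field.
r = m v⊥ /(qB) = (5.31×10^-26)(8.25×10^4) / [(2×1.60×10^-19)(0.0228)] = 0.601 m.

r ≈ 60.1 cm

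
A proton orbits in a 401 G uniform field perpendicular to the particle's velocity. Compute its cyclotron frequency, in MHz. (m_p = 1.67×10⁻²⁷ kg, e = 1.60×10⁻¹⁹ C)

f = qB/(2πm) = (1×1.60×10^-19)(0.0401) / [2π(1.67×10^-27)] = 6.11×10^5 Hz.

f ≈ 0.611 MHz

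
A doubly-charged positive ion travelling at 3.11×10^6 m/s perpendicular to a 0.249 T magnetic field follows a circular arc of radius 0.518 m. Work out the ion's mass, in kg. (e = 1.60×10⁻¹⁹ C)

qvB = mv²/r ⇒ m = qBr/v.
m = (2×1.60×10^-19)(0.249)(0.518) / (3.11×10^6) = 1.33×10^-26 kg.

m ≈ 1.33×10^-26 kg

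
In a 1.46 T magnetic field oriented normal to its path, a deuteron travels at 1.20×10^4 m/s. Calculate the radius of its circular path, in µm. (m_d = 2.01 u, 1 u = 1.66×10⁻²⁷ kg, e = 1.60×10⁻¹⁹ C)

The magnetic force provides the centripetal force: qvB = mv²/r, so r = mv/(qB).
r = (3.34×10^-27 kg)(1.20×10^4 m/s) / [(1×1.60×10^-19 C)(1.46 T)] = 1.71×10^-4 m.

r ≈ 171 µm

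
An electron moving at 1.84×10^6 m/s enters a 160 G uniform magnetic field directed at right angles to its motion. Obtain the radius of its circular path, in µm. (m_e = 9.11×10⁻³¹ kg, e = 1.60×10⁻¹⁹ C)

r ≈ 655 µm

The magnetic force provides the centripetal force: qvB = mv²/r, so r = mv/(qB).
r = (9.11×10^-31 kg)(1.84×10^6 m/s) / [(1×1.60×10^-19 C)(0.0160 T)] = 6.55×10^-4 m.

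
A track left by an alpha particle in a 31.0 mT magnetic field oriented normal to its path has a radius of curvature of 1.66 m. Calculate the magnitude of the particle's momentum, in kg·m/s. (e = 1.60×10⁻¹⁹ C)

Since qvB = mv²/r, the momentum p = mv = qBr.
p = (2×1.60×10^-19)(0.0310)(1.66) = 1.65×10^-20 kg·m/s.

p ≈ 1.65×10^-20 kg·m/s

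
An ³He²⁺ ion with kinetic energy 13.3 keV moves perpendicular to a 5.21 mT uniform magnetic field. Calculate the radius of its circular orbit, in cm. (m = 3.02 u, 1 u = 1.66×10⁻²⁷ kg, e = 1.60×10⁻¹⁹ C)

Convert the energy: K = 13.3 keV = 2.13×10^-15 J.
v = √(2K/m) = √(2·2.13×10^-15/5.01×10^-27) = 9.21×10^5 m/s.
r = mv/(qB) = (5.01×10^-27)(9.21×10^5) / [(2×1.60×10^-19)(5.21×10^-3)] = 2.77 m.

r ≈ 277 cm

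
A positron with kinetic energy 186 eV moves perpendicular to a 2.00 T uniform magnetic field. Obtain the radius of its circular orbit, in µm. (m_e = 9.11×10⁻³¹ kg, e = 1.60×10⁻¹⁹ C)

Convert the energy: K = 186 eV = 2.98×10^-17 J.
v = √(2K/m) = √(2·2.98×10^-17/9.11×10^-31) = 8.08×10^6 m/s.
r = mv/(qB) = (9.11×10^-31)(8.08×10^6) / [(1×1.60×10^-19)(2.00)] = 2.30×10^-5 m.

r ≈ 23.0 µm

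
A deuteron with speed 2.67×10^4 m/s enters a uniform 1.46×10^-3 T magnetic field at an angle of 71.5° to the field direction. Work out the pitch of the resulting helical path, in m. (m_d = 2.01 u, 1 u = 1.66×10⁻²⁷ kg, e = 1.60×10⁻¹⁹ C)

The velocity component along B is v∥ = v cos71.5° = 8470 m/s.
The cyclotron period T = 2πm/(qB) = 8.97×10^-5 s is set by m, q, B alone.
Pitch = v∥·T = (8470)(8.97×10^-5) = 0.760 m.

pitch ≈ 0.760 m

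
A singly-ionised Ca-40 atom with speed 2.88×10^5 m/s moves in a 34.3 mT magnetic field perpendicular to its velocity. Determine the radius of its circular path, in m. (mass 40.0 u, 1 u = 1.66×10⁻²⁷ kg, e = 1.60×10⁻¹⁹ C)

The magnetic force provides the centripetal force: qvB = mv²/r, so r = mv/(qB).
r = (6.64×10^-26 kg)(2.88×10^5 m/s) / [(1×1.60×10^-19 C)(0.0343 T)] = 3.48 m.

r ≈ 3.48 m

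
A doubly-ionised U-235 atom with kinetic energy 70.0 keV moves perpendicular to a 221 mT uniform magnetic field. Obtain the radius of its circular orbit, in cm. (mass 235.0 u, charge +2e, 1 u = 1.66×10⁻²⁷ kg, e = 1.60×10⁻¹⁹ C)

r ≈ 132 cm

Convert the energy: K = 70.0 keV = 1.12×10^-14 J.
v = √(2K/m) = √(2·1.12×10^-14/3.90×10^-25) = 2.40×10^5 m/s.
r = mv/(qB) = (3.90×10^-25)(2.40×10^5) / [(2×1.60×10^-19)(0.221)] = 1.32 m.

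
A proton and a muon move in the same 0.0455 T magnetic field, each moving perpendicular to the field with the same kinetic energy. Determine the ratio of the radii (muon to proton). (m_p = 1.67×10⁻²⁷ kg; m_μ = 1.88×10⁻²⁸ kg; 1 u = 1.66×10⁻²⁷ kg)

r = √(2mK)/(qB) ⇒ at equal K, r ∝ √m/q.
r_{muon}/r_{proton} = 0.336.

ratio ≈ 0.336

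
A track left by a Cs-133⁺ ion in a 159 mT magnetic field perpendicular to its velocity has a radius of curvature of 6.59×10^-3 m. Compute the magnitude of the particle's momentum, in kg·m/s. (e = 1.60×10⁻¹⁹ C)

p ≈ 1.68×10^-22 kg·m/s

Since qvB = mv²/r, the momentum p = mv = qBr.
p = (1×1.60×10^-19)(0.159)(6.59×10^-3) = 1.68×10^-22 kg·m/s.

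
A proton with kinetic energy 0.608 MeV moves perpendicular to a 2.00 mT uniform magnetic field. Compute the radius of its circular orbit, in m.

Convert the energy: K = 0.608 MeV = 9.73×10^-14 J.
v = √(2K/m) = √(2·9.73×10^-14/1.67×10^-27) = 1.08×10^7 m/s.
r = mv/(qB) = (1.67×10^-27)(1.08×10^7) / [(1×1.60×10^-19)(2.00×10^-3)] = 56.3 m.

r ≈ 56.3 m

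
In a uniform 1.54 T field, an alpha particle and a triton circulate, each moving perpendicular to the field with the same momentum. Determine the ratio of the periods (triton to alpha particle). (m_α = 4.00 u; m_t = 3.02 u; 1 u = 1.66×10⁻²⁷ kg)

T = 2πm/(qB) is independent of speed, so T₂/T₁ = (m₂/q₂)/(m₁/q₁).
T_{triton}/T_{alpha particle} = (5.01×10^-27/1e) / (6.64×10^-27/2e) = 1.51.

ratio ≈ 1.51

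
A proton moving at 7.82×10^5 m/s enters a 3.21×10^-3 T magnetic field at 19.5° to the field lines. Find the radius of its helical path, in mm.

r ≈ 849 mm

Only the perpendicular component v⊥ = v sin19.5° = 2.61×10^5 m/s is bent by the field.
r = m v⊥ /(qB) = (1.67×10^-27)(2.61×10^5) / [(1×1.60×10^-19)(3.21×10^-3)] = 0.849 m.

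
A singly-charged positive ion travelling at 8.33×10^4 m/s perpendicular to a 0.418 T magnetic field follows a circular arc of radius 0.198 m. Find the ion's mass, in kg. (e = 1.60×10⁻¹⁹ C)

m ≈ 1.59×10^-25 kg

qvB = mv²/r ⇒ m = qBr/v.
m = (1×1.60×10^-19)(0.418)(0.198) / (8.33×10^4) = 1.59×10^-25 kg.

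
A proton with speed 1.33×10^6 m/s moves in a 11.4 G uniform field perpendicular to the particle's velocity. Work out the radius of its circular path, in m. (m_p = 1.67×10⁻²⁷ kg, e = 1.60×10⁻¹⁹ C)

r ≈ 12.2 m

The magnetic force provides the centripetal force: qvB = mv²/r, so r = mv/(qB).
r = (1.67×10^-27 kg)(1.33×10^6 m/s) / [(1×1.60×10^-19 C)(1.14×10^-3 T)] = 12.2 m.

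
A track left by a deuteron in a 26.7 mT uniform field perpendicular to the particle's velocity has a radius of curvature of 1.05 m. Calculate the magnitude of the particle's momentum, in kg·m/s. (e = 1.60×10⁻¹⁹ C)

Since qvB = mv²/r, the momentum p = mv = qBr.
p = (1×1.60×10^-19)(0.0267)(1.05) = 4.49×10^-21 kg·m/s.

p ≈ 4.49×10^-21 kg·m/s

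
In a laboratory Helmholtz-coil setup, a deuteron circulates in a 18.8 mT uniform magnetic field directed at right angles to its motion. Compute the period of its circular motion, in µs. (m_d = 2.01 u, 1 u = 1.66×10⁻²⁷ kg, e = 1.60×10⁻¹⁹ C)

The cyclotron period is independent of speed: T = 2πm/(qB).
T = 2π(3.34×10^-27) / [(1×1.60×10^-19)(0.0188)] = 6.97×10^-6 s.

T ≈ 6.97 µs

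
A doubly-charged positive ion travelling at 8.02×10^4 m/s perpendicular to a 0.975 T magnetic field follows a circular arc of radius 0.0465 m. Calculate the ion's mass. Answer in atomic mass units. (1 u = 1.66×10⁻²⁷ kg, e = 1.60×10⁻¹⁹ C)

m ≈ 109 u

qvB = mv²/r ⇒ m = qBr/v.
m = (2×1.60×10^-19)(0.975)(0.0465) / (8.02×10^4) = 1.81×10^-25 kg = 109 u.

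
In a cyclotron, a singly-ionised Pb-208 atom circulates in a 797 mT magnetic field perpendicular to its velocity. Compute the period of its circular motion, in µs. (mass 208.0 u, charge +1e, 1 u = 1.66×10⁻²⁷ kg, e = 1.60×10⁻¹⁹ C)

The cyclotron period is independent of speed: T = 2πm/(qB).
T = 2π(3.45×10^-25) / [(1×1.60×10^-19)(0.797)] = 1.70×10^-5 s.

T ≈ 17.0 µs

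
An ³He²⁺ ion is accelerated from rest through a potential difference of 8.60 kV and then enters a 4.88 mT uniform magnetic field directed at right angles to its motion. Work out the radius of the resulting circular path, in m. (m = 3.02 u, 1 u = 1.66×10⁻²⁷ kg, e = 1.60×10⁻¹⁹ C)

r ≈ 3.36 m

The kinetic energy gained is K = qV = (2×1.60×10^-19)(8600) = 2.75×10^-15 J.
v = √(2K/m) = 1.05×10^6 m/s.
r = mv/(qB) = (5.01×10^-27)(1.05×10^6) / [(2×1.60×10^-19)(4.88×10^-3)] = 3.36 m.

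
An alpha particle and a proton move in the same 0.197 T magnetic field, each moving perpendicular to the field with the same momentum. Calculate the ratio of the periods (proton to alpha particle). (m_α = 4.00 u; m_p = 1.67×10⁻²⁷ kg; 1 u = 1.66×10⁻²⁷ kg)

T = 2πm/(qB) is independent of speed, so T₂/T₁ = (m₂/q₂)/(m₁/q₁).
T_{proton}/T_{alpha particle} = (1.67×10^-27/1e) / (6.64×10^-27/2e) = 0.503.

ratio ≈ 0.503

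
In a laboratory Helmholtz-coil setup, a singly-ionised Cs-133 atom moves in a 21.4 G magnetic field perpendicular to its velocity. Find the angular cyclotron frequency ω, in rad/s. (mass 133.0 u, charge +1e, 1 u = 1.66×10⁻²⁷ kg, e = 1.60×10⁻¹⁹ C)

ω ≈ 1550 rad/s

ω = qB/m = (1×1.60×10^-19)(2.14×10^-3) / (2.21×10^-25) = 1550 rad/s.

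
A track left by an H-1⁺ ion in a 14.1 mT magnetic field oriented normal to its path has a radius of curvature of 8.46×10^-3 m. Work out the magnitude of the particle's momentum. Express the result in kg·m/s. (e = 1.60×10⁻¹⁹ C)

Since qvB = mv²/r, the momentum p = mv = qBr.
p = (1×1.60×10^-19)(0.0141)(8.46×10^-3) = 1.91×10^-23 kg·m/s.

p ≈ 1.91×10^-23 kg·m/s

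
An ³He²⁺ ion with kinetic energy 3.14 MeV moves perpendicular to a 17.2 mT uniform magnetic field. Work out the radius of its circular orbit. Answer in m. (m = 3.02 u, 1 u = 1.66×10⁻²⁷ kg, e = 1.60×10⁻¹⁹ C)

Convert the energy: K = 3.14 MeV = 5.02×10^-13 J.
v = √(2K/m) = √(2·5.02×10^-13/5.01×10^-27) = 1.42×10^7 m/s.
r = mv/(qB) = (5.01×10^-27)(1.42×10^7) / [(2×1.60×10^-19)(0.0172)] = 12.9 m.

r ≈ 12.9 m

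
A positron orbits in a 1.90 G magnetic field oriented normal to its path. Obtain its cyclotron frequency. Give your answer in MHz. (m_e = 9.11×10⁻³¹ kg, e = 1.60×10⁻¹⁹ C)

f ≈ 5.31 MHz

f = qB/(2πm) = (1×1.60×10^-19)(1.90×10^-4) / [2π(9.11×10^-31)] = 5.31×10^6 Hz.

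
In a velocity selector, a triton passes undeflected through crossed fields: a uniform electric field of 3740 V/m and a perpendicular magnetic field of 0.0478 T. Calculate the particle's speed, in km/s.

v ≈ 78.2 km/s

For zero net force, qE = qvB, so v = E/B.
v = (3740) / (0.0478) = 7.82×10^4 m/s.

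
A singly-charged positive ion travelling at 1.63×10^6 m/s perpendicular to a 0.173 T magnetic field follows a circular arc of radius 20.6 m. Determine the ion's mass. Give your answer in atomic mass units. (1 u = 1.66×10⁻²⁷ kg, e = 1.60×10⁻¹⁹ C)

m ≈ 211 u

qvB = mv²/r ⇒ m = qBr/v.
m = (1×1.60×10^-19)(0.173)(20.6) / (1.63×10^6) = 3.50×10^-25 kg = 211 u.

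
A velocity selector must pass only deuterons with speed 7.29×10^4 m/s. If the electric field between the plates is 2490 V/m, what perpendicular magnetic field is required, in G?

qE = qvB ⇒ B = E/v = (2490) / (7.29×10^4) = 0.0342 T.

B ≈ 342 G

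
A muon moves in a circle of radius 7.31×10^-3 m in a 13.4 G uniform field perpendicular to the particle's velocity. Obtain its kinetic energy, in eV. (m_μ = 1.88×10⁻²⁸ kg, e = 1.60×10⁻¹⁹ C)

v = qBr/m = (1×1.60×10^-19)(1.34×10^-3)(7.31×10^-3) / (1.88×10^-28) = 8340 m/s.
K = ½mv² = 0.5·(1.88×10^-28)·(8340)² = 6.53×10^-21 J = 0.0408 eV.

K ≈ 0.0408 eV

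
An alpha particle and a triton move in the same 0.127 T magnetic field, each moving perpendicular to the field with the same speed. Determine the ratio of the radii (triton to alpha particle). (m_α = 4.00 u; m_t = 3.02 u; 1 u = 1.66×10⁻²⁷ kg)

r = mv/(qB) ⇒ at equal v, r ∝ m/q.
r_{triton}/r_{alpha particle} = 1.51.

ratio ≈ 1.51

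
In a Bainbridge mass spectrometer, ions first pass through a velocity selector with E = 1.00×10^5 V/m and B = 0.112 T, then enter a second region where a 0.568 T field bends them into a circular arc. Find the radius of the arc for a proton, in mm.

The selector passes v = E/B = 1.00×10^5/0.112 = 8.93×10^5 m/s.
In the deflection region, r = mv/(qB₂) = (1.67×10^-27)(8.93×10^5) / [(1×1.60×10^-19)(0.568)] = 0.0164 m.

r ≈ 16.4 mm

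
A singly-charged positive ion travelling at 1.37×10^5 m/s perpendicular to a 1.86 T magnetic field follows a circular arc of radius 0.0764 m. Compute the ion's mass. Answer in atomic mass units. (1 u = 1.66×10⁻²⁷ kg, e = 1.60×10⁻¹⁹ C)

qvB = mv²/r ⇒ m = qBr/v.
m = (1×1.60×10^-19)(1.86)(0.0764) / (1.37×10^5) = 1.66×10^-25 kg = 100.0 u.

m ≈ 100.0 u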